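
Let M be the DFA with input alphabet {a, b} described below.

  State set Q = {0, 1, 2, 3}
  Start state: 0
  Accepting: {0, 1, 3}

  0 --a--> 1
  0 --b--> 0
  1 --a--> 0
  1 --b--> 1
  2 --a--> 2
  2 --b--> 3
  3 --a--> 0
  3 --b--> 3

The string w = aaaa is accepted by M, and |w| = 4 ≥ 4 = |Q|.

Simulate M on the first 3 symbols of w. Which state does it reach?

State sequence: 0 -a-> 1 -a-> 0 -a-> 1

After reading 3 characters, M is in state 1.
(This kind of state-tracing is the core of the pumping-lemma construction: with 4 states, pigeonhole forces a repeat within the first 4 steps.)

1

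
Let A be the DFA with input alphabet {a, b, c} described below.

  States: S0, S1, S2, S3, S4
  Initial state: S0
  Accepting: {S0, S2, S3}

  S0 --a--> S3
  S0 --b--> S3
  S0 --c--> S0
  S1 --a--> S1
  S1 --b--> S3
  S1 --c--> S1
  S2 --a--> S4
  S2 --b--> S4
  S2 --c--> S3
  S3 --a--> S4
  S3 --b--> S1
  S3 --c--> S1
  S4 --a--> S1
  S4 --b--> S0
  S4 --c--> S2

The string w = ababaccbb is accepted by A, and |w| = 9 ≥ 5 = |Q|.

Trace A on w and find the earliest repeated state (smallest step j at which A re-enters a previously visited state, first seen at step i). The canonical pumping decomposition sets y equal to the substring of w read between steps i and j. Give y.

State sequence: S0 -a-> S3 -b-> S1 -a-> S1 -b-> S3 -a-> S4 -c-> S2 -c-> S3 -b-> S1 -b-> S3
First repeat at step 3: S1 was already visited.

So i = 2, j = 3, giving x = w[0:2] = ab, y = w[2:3] = a, z = w[3:9] = baccbb.
Check: |xy| = 3 ≤ 5 and |y| = 1 ≥ 1. Reading y takes A from S1 back to S1, so every xyⁱz is accepted.

a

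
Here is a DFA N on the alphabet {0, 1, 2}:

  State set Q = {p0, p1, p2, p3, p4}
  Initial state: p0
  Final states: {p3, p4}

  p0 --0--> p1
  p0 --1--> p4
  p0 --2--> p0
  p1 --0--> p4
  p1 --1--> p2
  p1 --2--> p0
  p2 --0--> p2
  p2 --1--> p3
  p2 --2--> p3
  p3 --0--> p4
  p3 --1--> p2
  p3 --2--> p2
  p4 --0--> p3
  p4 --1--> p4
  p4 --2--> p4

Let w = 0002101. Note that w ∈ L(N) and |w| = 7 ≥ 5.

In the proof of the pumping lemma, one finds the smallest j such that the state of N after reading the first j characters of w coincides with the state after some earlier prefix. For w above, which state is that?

State sequence: p0 -0-> p1 -0-> p4 -0-> p3 -2-> p2 -1-> p3 -0-> p4 -1-> p4
First repeat at step 5: p3 was already visited.

The earliest repeat is at step j = 5: N is in p3, which it already visited at step i = 3.
With |Q| = 5, pigeonhole forces a state repeat no later than step 5; the substring read between the first and second visits to that state can be pumped.

p3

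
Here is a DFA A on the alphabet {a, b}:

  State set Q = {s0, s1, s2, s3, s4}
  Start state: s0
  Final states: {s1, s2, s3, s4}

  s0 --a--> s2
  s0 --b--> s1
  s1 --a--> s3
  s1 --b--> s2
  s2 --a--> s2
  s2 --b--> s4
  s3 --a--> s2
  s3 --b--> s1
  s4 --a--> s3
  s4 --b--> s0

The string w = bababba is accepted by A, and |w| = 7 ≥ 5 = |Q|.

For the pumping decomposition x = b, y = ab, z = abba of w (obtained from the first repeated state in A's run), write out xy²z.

babababba

xy^2z = b·ab·ab·abba = babababba.
Reading y = ab takes A from s1 back to s1, so after x·y·y the machine is still in s1, and z then leads to the accepting state s2. Hence babababba ∈ L(A).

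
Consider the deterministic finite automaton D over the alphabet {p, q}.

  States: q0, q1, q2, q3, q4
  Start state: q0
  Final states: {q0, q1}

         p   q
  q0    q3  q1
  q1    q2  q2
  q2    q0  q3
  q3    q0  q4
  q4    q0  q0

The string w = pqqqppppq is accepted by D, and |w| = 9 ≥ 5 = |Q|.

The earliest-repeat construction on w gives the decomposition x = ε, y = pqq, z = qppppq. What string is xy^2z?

pqqpqqqppppq

xy^2z = ε·pqq·pqq·qppppq = pqqpqqqppppq.
Reading y = pqq takes D from q0 back to q0, so after x·y·y the machine is still in q0, and z then leads to the accepting state q1. Hence pqqpqqqppppq ∈ L(D).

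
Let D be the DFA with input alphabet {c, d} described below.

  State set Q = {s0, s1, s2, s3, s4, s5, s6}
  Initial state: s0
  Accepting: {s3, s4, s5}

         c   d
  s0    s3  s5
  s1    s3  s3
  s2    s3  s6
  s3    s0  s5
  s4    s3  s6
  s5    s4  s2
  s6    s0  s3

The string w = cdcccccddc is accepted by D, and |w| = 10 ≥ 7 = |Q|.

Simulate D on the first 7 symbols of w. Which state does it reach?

s0

Run of D on the first 7 characters of w = c d c c c c c:
  step 0: s0  (start)
  step 1: s3  (read c: s0→s3)
  step 2: s5  (read d: s3→s5)
  step 3: s4  (read c: s5→s4)
  step 4: s3  (read c: s4→s3)
  step 5: s0  (read c: s3→s0)
  step 6: s3  (read c: s0→s3)
  step 7: s0  (read c: s3→s0)

After reading 7 characters, D is in state s0.
(This kind of state-tracing is the core of the pumping-lemma construction: with 7 states, pigeonhole forces a repeat within the first 7 steps.)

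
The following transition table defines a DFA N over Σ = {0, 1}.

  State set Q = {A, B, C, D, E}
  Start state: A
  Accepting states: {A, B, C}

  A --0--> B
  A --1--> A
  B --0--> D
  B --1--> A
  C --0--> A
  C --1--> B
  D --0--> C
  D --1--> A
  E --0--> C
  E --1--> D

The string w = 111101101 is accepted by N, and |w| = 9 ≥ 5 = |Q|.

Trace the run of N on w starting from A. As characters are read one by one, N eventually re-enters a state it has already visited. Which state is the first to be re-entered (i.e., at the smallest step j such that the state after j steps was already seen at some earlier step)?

A

Run of N on w = 1 1 1 1 0 1 1 0 1:
  step 0: A  (start)
  step 1: A  (read 1: A→A)   ← first repeat (A seen earlier)
  step 2: A  (read 1: A→A)
  step 3: A  (read 1: A→A)
  step 4: A  (read 1: A→A)
  step 5: B  (read 0: A→B)
  step 6: A  (read 1: B→A)
  step 7: A  (read 1: A→A)
  step 8: B  (read 0: A→B)
  step 9: A  (read 1: B→A)

The earliest repeat is at step j = 1: N is in A, which it already visited at step i = 0.
With |Q| = 5, pigeonhole forces a state repeat no later than step 5; the substring read between the first and second visits to that state can be pumped.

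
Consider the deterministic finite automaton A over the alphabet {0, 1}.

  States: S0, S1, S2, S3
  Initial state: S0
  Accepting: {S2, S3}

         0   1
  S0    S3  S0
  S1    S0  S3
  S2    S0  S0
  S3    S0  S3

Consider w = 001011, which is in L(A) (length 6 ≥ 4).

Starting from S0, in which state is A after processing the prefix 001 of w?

State sequence: S0 -0-> S3 -0-> S0 -1-> S0

After reading 3 characters, A is in state S0.
(This kind of state-tracing is the core of the pumping-lemma construction: with 4 states, pigeonhole forces a repeat within the first 4 steps.)

S0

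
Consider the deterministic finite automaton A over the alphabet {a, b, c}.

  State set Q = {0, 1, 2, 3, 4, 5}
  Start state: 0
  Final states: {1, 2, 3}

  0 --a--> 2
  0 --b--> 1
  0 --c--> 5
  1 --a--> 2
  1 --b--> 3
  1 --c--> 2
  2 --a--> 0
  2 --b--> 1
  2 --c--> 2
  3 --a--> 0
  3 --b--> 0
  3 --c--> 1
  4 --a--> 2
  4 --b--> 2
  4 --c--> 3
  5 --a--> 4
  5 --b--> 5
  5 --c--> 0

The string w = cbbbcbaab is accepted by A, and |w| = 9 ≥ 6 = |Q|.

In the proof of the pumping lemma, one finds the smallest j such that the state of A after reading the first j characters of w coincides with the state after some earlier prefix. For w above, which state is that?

State sequence: 0 -c-> 5 -b-> 5 -b-> 5 -b-> 5 -c-> 0 -b-> 1 -a-> 2 -a-> 0 -b-> 1
First repeat at step 2: 5 was already visited.

The earliest repeat is at step j = 2: A is in 5, which it already visited at step i = 1.
The DFA has 6 states, so the proof of the pumping lemma guarantees a repeated state among the first 6+1 visited; the segment between the two visits is the pumpable y.

5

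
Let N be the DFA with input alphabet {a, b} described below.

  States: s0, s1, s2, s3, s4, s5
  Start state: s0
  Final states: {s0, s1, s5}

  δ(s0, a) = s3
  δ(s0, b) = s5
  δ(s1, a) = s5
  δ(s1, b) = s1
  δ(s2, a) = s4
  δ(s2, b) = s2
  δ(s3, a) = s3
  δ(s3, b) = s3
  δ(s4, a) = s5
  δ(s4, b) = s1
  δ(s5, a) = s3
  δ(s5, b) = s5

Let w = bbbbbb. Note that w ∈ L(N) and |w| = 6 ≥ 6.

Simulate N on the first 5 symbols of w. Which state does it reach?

s5

State sequence: s0 -b-> s5 -b-> s5 -b-> s5 -b-> s5 -b-> s5

After reading 5 characters, N is in state s5.
(This kind of state-tracing is the core of the pumping-lemma construction: with 6 states, pigeonhole forces a repeat within the first 6 steps.)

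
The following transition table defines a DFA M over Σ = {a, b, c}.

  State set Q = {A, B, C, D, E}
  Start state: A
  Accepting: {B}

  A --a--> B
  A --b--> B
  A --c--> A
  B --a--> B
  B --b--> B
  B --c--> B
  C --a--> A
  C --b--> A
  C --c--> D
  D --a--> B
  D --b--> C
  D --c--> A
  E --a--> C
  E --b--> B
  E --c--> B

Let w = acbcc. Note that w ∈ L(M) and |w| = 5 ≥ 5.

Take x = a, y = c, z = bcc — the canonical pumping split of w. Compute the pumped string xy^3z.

xy^3z = a·c·c·c·bcc = acccbcc.
Reading y = c takes M from B back to B, so after x·y·y·y the machine is still in B, and z then leads to the accepting state B. Hence acccbcc ∈ L(M).

acccbcc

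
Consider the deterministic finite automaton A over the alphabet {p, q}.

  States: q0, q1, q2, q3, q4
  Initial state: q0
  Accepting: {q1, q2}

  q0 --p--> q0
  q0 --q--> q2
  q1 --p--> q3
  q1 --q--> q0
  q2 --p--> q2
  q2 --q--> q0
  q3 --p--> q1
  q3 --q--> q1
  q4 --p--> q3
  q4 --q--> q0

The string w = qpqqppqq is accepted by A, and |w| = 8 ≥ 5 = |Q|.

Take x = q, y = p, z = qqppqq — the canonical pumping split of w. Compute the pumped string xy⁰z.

xy⁰z = xz = q·qqppqq = qqqppqq.
Reading y = p takes A from q2 back to q2, so after x the machine is still in q2, and z then leads to the accepting state q2. Hence qqqppqq ∈ L(A).

qqqppqq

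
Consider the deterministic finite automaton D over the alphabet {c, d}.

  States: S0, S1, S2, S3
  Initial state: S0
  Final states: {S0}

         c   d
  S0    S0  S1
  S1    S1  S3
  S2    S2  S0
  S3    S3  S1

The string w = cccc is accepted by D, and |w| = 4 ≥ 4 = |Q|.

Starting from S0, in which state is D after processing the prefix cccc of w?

Run of D on the first 4 characters of w = c c c c:
  step 0: S0  (start)
  step 1: S0  (read c: S0→S0)
  step 2: S0  (read c: S0→S0)
  step 3: S0  (read c: S0→S0)
  step 4: S0  (read c: S0→S0)

After reading 4 characters, D is in state S0.
(This kind of state-tracing is the core of the pumping-lemma construction: with 4 states, pigeonhole forces a repeat within the first 4 steps.)

S0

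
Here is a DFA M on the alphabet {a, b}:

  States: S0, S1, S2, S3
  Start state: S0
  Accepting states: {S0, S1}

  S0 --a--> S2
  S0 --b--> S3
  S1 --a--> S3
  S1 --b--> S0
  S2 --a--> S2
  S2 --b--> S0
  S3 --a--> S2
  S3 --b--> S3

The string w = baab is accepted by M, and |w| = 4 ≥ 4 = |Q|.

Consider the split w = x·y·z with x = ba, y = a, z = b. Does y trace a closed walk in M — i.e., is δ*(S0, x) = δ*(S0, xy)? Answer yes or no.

yes

Run of M on the first 3 characters of w = b a a:
  step 0: S0  (start)
  step 1: S3  (read b: S0→S3)
  step 2: S2  (read a: S3→S2)
  step 3: S2  (read a: S2→S2)

After x (step 2): S2. After xy (step 3): S2.
They match, so y = a drives M around a cycle from S2 back to itself; pumping y any number of times keeps M in S2 before reading z, and xyⁱz ∈ L(M) for every i ≥ 0.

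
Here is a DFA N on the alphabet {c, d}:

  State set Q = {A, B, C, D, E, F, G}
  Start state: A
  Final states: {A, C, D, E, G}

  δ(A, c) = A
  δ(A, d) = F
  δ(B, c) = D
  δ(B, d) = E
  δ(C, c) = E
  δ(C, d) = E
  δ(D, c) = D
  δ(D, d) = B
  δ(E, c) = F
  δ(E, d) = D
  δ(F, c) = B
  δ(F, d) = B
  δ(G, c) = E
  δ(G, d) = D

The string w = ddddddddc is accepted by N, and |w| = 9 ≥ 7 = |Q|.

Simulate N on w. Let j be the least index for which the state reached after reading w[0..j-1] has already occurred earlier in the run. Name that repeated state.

State sequence: A -d-> F -d-> B -d-> E -d-> D -d-> B -d-> E -d-> D -d-> B -c-> D
First repeat at step 5: B was already visited.

The earliest repeat is at step j = 5: N is in B, which it already visited at step i = 2.
With |Q| = 7, pigeonhole forces a state repeat no later than step 7; the substring read between the first and second visits to that state can be pumped.

B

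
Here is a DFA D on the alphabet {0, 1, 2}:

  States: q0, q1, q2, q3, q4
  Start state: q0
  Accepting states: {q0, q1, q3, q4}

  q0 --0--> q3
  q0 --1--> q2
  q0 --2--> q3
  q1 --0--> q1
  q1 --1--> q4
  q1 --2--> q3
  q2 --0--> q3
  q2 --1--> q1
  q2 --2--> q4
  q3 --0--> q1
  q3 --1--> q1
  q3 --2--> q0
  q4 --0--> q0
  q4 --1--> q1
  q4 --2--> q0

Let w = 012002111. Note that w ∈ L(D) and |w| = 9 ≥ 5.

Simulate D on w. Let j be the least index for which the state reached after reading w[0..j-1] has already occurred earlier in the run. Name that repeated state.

Run of D on w = 0 1 2 0 0 2 1 1 1:
  step 0: q0  (start)
  step 1: q3  (read 0: q0→q3)
  step 2: q1  (read 1: q3→q1)
  step 3: q3  (read 2: q1→q3)   ← first repeat (q3 seen earlier)
  step 4: q1  (read 0: q3→q1)
  step 5: q1  (read 0: q1→q1)
  step 6: q3  (read 2: q1→q3)
  step 7: q1  (read 1: q3→q1)
  step 8: q4  (read 1: q1→q4)
  step 9: q1  (read 1: q4→q1)

The earliest repeat is at step j = 3: D is in q3, which it already visited at step i = 1.
With |Q| = 5, pigeonhole forces a state repeat no later than step 5; the substring read between the first and second visits to that state can be pumped.

q3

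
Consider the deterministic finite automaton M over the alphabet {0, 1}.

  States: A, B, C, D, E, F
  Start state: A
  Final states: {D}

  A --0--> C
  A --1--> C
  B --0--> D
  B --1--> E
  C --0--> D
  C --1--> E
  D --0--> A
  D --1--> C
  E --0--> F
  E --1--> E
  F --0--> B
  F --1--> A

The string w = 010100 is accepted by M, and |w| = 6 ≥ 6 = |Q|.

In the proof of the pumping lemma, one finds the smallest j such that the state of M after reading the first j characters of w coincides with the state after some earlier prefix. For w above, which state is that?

Run of M on w = 0 1 0 1 0 0:
  step 0: A  (start)
  step 1: C  (read 0: A→C)
  step 2: E  (read 1: C→E)
  step 3: F  (read 0: E→F)
  step 4: A  (read 1: F→A)   ← first repeat (A seen earlier)
  step 5: C  (read 0: A→C)
  step 6: D  (read 0: C→D)

The earliest repeat is at step j = 4: M is in A, which it already visited at step i = 0.
Since M has 6 states, any run of length ≥ 6 visits 6+1 states, so by pigeonhole some state repeats within the first 6 steps — that repeat gives the pumpable loop.

A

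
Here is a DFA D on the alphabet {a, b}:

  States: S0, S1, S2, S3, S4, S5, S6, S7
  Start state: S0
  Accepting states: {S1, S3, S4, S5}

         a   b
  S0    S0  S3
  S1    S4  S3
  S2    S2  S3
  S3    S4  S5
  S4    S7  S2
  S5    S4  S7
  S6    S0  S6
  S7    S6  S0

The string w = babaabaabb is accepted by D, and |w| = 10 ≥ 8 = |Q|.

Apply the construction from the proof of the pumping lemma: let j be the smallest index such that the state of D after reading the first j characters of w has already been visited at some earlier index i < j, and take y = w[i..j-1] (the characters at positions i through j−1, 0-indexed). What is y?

a

State sequence: S0 -b-> S3 -a-> S4 -b-> S2 -a-> S2 -a-> S2 -b-> S3 -a-> S4 -a-> S7 -b-> S0 -b-> S3
First repeat at step 4: S2 was already visited.

So i = 3, j = 4, giving x = w[0:3] = bab, y = w[3:4] = a, z = w[4:10] = abaabb.
Check: |xy| = 4 ≤ 8 and |y| = 1 ≥ 1. Reading y takes D from S2 back to S2, so every xyⁱz is accepted.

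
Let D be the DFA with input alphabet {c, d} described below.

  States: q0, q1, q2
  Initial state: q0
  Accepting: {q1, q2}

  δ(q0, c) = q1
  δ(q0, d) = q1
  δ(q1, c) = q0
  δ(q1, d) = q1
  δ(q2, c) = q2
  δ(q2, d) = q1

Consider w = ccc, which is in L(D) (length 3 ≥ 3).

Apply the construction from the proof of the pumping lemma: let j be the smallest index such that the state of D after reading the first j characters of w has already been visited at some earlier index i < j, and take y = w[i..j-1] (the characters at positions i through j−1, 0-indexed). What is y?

cc

State sequence: q0 -c-> q1 -c-> q0 -c-> q1
First repeat at step 2: q0 was already visited.

So i = 0, j = 2, giving x = w[0:0] = ε, y = w[0:2] = cc, z = w[2:3] = c.
Check: |xy| = 2 ≤ 3 and |y| = 2 ≥ 1. Reading y takes D from q0 back to q0, so every xyⁱz is accepted.
Since D has 3 states, any run of length ≥ 3 visits 3+1 states, so by pigeonhole some state repeats within the first 3 steps — that repeat gives the pumpable loop.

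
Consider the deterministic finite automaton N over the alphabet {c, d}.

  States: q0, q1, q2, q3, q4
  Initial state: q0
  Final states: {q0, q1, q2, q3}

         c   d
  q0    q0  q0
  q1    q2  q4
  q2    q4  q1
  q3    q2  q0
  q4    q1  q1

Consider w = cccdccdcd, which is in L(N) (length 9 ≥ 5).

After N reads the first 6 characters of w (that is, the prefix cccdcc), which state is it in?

q0

State sequence: q0 -c-> q0 -c-> q0 -c-> q0 -d-> q0 -c-> q0 -c-> q0

After reading 6 characters, N is in state q0.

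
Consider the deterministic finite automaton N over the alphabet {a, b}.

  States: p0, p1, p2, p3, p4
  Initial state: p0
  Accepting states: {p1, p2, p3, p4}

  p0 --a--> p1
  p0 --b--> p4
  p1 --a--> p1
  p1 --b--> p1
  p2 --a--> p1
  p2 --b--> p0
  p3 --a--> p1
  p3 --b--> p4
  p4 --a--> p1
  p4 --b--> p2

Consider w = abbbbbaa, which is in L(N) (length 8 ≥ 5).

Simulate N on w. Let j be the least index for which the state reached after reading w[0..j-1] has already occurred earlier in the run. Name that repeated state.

Run of N on w = a b b b b b a a:
  step 0: p0  (start)
  step 1: p1  (read a: p0→p1)
  step 2: p1  (read b: p1→p1)   ← first repeat (p1 seen earlier)
  step 3: p1  (read b: p1→p1)
  step 4: p1  (read b: p1→p1)
  step 5: p1  (read b: p1→p1)
  step 6: p1  (read b: p1→p1)
  step 7: p1  (read a: p1→p1)
  step 8: p1  (read a: p1→p1)

The earliest repeat is at step j = 2: N is in p1, which it already visited at step i = 1.
The DFA has 5 states, so the proof of the pumping lemma guarantees a repeated state among the first 5+1 visited; the segment between the two visits is the pumpable y.

p1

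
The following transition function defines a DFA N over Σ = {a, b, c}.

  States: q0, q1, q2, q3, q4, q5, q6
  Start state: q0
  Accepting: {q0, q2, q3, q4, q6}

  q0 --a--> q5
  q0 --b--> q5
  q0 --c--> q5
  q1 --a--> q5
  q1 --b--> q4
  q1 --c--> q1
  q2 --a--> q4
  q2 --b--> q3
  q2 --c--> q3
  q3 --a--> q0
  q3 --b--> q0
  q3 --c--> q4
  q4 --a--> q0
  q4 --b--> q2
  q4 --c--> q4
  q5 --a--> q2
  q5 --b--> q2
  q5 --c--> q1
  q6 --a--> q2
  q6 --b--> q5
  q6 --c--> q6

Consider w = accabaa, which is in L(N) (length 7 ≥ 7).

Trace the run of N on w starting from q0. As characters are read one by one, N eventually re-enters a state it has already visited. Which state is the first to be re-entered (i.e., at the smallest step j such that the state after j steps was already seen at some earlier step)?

State sequence: q0 -a-> q5 -c-> q1 -c-> q1 -a-> q5 -b-> q2 -a-> q4 -a-> q0
First repeat at step 3: q1 was already visited.

The earliest repeat is at step j = 3: N is in q1, which it already visited at step i = 2.
The DFA has 7 states, so the proof of the pumping lemma guarantees a repeated state among the first 7+1 visited; the segment between the two visits is the pumpable y.

q1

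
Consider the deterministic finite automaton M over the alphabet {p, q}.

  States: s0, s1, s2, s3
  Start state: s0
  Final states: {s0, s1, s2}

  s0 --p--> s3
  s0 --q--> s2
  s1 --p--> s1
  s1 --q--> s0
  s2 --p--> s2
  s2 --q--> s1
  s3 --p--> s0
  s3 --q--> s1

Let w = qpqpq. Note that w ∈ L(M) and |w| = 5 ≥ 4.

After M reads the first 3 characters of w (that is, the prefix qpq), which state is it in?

State sequence: s0 -q-> s2 -p-> s2 -q-> s1

After reading 3 characters, M is in state s1.

s1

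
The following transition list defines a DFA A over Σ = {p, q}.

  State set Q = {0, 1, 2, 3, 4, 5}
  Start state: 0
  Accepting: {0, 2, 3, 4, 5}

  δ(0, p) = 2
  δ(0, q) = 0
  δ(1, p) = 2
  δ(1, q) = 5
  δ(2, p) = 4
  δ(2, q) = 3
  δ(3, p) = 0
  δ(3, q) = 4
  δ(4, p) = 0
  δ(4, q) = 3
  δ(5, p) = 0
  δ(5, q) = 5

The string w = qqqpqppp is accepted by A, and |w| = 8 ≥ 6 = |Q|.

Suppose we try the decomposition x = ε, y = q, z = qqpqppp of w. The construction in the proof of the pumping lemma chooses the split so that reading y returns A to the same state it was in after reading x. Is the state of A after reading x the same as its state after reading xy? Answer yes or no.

Run of A on the first 1 characters of w = q:
  step 0: 0  (start)
  step 1: 0  (read q: 0→0)

After x (step 0): 0. After xy (step 1): 0.
They match, so y = q drives A around a cycle from 0 back to itself; pumping y any number of times keeps A in 0 before reading z, and xyⁱz ∈ L(A) for every i ≥ 0.

yes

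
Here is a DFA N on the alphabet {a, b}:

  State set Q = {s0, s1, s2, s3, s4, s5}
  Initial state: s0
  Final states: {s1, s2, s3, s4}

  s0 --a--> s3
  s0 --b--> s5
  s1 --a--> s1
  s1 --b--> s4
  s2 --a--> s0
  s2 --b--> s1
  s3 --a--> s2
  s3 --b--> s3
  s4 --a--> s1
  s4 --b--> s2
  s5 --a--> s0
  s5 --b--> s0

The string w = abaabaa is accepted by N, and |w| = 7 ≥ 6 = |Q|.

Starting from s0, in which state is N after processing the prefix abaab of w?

s5

Run of N on the first 5 characters of w = a b a a b:
  step 0: s0  (start)
  step 1: s3  (read a: s0→s3)
  step 2: s3  (read b: s3→s3)
  step 3: s2  (read a: s3→s2)
  step 4: s0  (read a: s2→s0)
  step 5: s5  (read b: s0→s5)

After reading 5 characters, N is in state s5.
(This kind of state-tracing is the core of the pumping-lemma construction: with 6 states, pigeonhole forces a repeat within the first 6 steps.)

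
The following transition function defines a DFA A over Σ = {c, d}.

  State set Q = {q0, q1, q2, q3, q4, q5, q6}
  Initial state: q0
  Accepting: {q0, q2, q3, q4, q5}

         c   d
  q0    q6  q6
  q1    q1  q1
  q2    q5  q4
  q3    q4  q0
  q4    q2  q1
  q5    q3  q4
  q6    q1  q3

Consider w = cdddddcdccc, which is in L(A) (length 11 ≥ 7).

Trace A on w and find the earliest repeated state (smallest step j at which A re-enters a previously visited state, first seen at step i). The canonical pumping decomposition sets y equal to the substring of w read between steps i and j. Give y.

cdd

State sequence: q0 -c-> q6 -d-> q3 -d-> q0 -d-> q6 -d-> q3 -d-> q0 -c-> q6 -d-> q3 -c-> q4 -c-> q2 -c-> q5
First repeat at step 3: q0 was already visited.

So i = 0, j = 3, giving x = w[0:0] = ε, y = w[0:3] = cdd, z = w[3:11] = dddcdccc.
Check: |xy| = 3 ≤ 7 and |y| = 3 ≥ 1. Reading y takes A from q0 back to q0, so every xyⁱz is accepted.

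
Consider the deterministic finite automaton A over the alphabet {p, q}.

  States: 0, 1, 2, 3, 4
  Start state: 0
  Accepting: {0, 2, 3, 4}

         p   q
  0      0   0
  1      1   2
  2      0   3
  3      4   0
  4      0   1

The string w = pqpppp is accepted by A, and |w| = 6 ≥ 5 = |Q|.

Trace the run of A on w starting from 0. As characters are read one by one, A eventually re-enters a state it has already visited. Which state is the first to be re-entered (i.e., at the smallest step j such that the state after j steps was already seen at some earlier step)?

0

State sequence: 0 -p-> 0 -q-> 0 -p-> 0 -p-> 0 -p-> 0 -p-> 0
First repeat at step 1: 0 was already visited.

The earliest repeat is at step j = 1: A is in 0, which it already visited at step i = 0.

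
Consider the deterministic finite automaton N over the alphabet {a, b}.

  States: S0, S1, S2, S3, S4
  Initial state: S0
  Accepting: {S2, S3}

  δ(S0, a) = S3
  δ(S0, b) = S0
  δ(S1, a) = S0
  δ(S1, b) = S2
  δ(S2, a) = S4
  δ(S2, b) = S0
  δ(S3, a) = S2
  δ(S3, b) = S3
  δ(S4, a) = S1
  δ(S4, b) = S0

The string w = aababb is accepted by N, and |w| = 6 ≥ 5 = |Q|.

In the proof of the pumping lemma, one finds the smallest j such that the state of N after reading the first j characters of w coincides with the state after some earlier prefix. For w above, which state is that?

State sequence: S0 -a-> S3 -a-> S2 -b-> S0 -a-> S3 -b-> S3 -b-> S3
First repeat at step 3: S0 was already visited.

The earliest repeat is at step j = 3: N is in S0, which it already visited at step i = 0.
Since N has 5 states, any run of length ≥ 5 visits 5+1 states, so by pigeonhole some state repeats within the first 5 steps — that repeat gives the pumpable loop.

S0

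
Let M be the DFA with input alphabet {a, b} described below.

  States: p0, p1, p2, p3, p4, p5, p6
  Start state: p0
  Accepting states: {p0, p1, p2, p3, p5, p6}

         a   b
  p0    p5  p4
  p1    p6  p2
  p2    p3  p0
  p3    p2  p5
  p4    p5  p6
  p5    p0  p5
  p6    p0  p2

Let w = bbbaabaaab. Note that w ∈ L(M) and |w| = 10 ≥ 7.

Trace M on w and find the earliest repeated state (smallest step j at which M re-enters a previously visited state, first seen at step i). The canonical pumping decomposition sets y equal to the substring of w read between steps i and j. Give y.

aa

Run of M on w = b b b a a b a a a b:
  step 0: p0  (start)
  step 1: p4  (read b: p0→p4)
  step 2: p6  (read b: p4→p6)
  step 3: p2  (read b: p6→p2)
  step 4: p3  (read a: p2→p3)
  step 5: p2  (read a: p3→p2)   ← first repeat (p2 seen earlier)
  step 6: p0  (read b: p2→p0)
  step 7: p5  (read a: p0→p5)
  step 8: p0  (read a: p5→p0)
  step 9: p5  (read a: p0→p5)
  step 10: p5  (read b: p5→p5)

So i = 3, j = 5, giving x = w[0:3] = bbb, y = w[3:5] = aa, z = w[5:10] = baaab.
Check: |xy| = 5 ≤ 7 and |y| = 2 ≥ 1. Reading y takes M from p2 back to p2, so every xyⁱz is accepted.
Since M has 7 states, any run of length ≥ 7 visits 7+1 states, so by pigeonhole some state repeats within the first 7 steps — that repeat gives the pumpable loop.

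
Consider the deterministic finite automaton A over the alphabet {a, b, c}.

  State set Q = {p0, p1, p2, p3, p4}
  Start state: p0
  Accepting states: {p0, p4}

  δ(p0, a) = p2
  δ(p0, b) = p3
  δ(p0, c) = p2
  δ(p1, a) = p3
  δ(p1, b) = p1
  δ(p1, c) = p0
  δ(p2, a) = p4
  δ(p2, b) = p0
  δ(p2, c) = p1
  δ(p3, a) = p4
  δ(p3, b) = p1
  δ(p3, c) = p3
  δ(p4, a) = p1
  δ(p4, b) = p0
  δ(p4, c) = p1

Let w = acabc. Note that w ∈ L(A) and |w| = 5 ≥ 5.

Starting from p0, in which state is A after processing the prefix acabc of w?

Run of A on the first 5 characters of w = a c a b c:
  step 0: p0  (start)
  step 1: p2  (read a: p0→p2)
  step 2: p1  (read c: p2→p1)
  step 3: p3  (read a: p1→p3)
  step 4: p1  (read b: p3→p1)
  step 5: p0  (read c: p1→p0)

After reading 5 characters, A is in state p0.

p0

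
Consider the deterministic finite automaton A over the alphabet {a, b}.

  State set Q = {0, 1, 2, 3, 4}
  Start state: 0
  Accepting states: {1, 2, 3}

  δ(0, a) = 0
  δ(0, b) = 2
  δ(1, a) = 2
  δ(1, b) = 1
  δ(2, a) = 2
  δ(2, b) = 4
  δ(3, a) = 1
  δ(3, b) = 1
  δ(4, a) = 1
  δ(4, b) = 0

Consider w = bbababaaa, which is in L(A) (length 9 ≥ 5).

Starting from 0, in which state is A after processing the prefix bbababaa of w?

State sequence: 0 -b-> 2 -b-> 4 -a-> 1 -b-> 1 -a-> 2 -b-> 4 -a-> 1 -a-> 2

After reading 8 characters, A is in state 2.
(This kind of state-tracing is the core of the pumping-lemma construction: with 5 states, pigeonhole forces a repeat within the first 5 steps.)

2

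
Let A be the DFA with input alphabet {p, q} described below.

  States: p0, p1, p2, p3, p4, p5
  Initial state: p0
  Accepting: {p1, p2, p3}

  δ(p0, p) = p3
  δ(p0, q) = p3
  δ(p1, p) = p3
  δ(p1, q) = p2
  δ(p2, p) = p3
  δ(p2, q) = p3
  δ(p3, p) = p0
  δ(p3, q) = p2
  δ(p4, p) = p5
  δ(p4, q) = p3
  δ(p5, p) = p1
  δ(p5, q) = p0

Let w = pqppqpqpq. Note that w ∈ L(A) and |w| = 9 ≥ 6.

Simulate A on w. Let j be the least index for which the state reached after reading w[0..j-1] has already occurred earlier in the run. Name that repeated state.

Run of A on w = p q p p q p q p q:
  step 0: p0  (start)
  step 1: p3  (read p: p0→p3)
  step 2: p2  (read q: p3→p2)
  step 3: p3  (read p: p2→p3)   ← first repeat (p3 seen earlier)
  step 4: p0  (read p: p3→p0)
  step 5: p3  (read q: p0→p3)
  step 6: p0  (read p: p3→p0)
  step 7: p3  (read q: p0→p3)
  step 8: p0  (read p: p3→p0)
  step 9: p3  (read q: p0→p3)

The earliest repeat is at step j = 3: A is in p3, which it already visited at step i = 1.

p3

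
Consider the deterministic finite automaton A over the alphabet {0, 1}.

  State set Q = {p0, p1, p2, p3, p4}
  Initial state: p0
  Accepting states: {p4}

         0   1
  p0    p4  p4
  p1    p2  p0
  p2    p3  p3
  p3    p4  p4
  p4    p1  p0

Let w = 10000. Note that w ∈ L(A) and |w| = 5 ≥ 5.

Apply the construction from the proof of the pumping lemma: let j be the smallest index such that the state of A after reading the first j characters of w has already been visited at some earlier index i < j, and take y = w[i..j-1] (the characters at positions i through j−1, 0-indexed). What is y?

0000

Run of A on w = 1 0 0 0 0:
  step 0: p0  (start)
  step 1: p4  (read 1: p0→p4)
  step 2: p1  (read 0: p4→p1)
  step 3: p2  (read 0: p1→p2)
  step 4: p3  (read 0: p2→p3)
  step 5: p4  (read 0: p3→p4)   ← first repeat (p4 seen earlier)

So i = 1, j = 5, giving x = w[0:1] = 1, y = w[1:5] = 0000, z = w[5:5] = ε.
Check: |xy| = 5 ≤ 5 and |y| = 4 ≥ 1. Reading y takes A from p4 back to p4, so every xyⁱz is accepted.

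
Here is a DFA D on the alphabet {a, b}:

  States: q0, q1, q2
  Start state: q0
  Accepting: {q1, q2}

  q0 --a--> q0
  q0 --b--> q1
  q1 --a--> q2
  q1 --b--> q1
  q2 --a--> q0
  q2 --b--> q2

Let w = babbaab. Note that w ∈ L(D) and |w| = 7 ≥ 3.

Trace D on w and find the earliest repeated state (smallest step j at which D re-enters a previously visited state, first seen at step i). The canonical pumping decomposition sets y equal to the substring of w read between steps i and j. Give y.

b

Run of D on w = b a b b a a b:
  step 0: q0  (start)
  step 1: q1  (read b: q0→q1)
  step 2: q2  (read a: q1→q2)
  step 3: q2  (read b: q2→q2)   ← first repeat (q2 seen earlier)
  step 4: q2  (read b: q2→q2)
  step 5: q0  (read a: q2→q0)
  step 6: q0  (read a: q0→q0)
  step 7: q1  (read b: q0→q1)

So i = 2, j = 3, giving x = w[0:2] = ba, y = w[2:3] = b, z = w[3:7] = baab.
Check: |xy| = 3 ≤ 3 and |y| = 1 ≥ 1. Reading y takes D from q2 back to q2, so every xyⁱz is accepted.
Since D has 3 states, any run of length ≥ 3 visits 3+1 states, so by pigeonhole some state repeats within the first 3 steps — that repeat gives the pumpable loop.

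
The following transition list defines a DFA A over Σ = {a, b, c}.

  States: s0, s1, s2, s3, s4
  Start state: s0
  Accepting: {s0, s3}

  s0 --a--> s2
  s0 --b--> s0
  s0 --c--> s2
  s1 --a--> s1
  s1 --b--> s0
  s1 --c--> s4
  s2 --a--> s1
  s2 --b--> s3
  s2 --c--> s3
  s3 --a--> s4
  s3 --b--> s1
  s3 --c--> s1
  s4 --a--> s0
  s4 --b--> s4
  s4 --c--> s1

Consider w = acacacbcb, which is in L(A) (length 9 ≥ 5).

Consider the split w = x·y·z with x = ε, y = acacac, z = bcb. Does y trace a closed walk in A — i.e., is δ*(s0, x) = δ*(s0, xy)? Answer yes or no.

State sequence: s0 -a-> s2 -c-> s3 -a-> s4 -c-> s1 -a-> s1 -c-> s4

After x (step 0): s0. After xy (step 6): s4.
They differ (s0 ≠ s4), so y is not a cycle from the state after x; this split is not the one the pumping-lemma construction produces, and pumping y need not keep the string in L(A).

no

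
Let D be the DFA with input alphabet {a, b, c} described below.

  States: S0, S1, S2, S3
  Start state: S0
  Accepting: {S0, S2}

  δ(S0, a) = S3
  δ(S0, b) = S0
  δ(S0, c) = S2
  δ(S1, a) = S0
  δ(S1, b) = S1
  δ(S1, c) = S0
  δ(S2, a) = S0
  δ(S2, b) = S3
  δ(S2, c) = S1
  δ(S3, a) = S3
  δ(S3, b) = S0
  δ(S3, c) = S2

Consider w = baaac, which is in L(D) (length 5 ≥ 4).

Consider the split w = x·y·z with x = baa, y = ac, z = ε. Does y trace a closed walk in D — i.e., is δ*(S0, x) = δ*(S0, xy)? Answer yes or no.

State sequence: S0 -b-> S0 -a-> S3 -a-> S3 -a-> S3 -c-> S2

After x (step 3): S3. After xy (step 5): S2.
They differ (S3 ≠ S2), so y is not a cycle from the state after x; this split is not the one the pumping-lemma construction produces, and pumping y need not keep the string in L(D).

no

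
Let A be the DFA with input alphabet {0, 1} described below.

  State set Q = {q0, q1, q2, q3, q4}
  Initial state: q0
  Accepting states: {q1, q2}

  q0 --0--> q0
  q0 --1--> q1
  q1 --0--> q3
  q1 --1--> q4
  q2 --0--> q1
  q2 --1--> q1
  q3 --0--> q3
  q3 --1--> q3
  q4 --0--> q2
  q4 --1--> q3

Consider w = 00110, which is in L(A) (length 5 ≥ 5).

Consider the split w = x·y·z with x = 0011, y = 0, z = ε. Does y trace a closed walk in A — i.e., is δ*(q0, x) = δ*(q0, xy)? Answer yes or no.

State sequence: q0 -0-> q0 -0-> q0 -1-> q1 -1-> q4 -0-> q2

After x (step 4): q4. After xy (step 5): q2.
They differ (q4 ≠ q2), so y is not a cycle from the state after x; this split is not the one the pumping-lemma construction produces, and pumping y need not keep the string in L(A).

no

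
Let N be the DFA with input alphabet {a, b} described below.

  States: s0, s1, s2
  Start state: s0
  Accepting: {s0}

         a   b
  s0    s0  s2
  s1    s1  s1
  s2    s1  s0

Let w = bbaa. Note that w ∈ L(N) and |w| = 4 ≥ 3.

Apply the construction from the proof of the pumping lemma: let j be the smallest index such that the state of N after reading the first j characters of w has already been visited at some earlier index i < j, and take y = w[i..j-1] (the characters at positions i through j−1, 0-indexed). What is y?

bb

Run of N on w = b b a a:
  step 0: s0  (start)
  step 1: s2  (read b: s0→s2)
  step 2: s0  (read b: s2→s0)   ← first repeat (s0 seen earlier)
  step 3: s0  (read a: s0→s0)
  step 4: s0  (read a: s0→s0)

So i = 0, j = 2, giving x = w[0:0] = ε, y = w[0:2] = bb, z = w[2:4] = aa.
Check: |xy| = 2 ≤ 3 and |y| = 2 ≥ 1. Reading y takes N from s0 back to s0, so every xyⁱz is accepted.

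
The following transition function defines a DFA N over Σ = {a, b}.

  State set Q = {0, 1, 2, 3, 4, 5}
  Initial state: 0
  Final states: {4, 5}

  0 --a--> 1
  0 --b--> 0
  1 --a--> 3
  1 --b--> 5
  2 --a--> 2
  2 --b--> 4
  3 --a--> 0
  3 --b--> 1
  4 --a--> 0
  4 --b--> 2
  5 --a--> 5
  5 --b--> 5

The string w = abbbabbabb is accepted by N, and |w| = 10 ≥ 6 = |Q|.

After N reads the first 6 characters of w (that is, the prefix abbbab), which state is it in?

Run of N on the first 6 characters of w = a b b b a b:
  step 0: 0  (start)
  step 1: 1  (read a: 0→1)
  step 2: 5  (read b: 1→5)
  step 3: 5  (read b: 5→5)
  step 4: 5  (read b: 5→5)
  step 5: 5  (read a: 5→5)
  step 6: 5  (read b: 5→5)

After reading 6 characters, N is in state 5.
(This kind of state-tracing is the core of the pumping-lemma construction: with 6 states, pigeonhole forces a repeat within the first 6 steps.)

5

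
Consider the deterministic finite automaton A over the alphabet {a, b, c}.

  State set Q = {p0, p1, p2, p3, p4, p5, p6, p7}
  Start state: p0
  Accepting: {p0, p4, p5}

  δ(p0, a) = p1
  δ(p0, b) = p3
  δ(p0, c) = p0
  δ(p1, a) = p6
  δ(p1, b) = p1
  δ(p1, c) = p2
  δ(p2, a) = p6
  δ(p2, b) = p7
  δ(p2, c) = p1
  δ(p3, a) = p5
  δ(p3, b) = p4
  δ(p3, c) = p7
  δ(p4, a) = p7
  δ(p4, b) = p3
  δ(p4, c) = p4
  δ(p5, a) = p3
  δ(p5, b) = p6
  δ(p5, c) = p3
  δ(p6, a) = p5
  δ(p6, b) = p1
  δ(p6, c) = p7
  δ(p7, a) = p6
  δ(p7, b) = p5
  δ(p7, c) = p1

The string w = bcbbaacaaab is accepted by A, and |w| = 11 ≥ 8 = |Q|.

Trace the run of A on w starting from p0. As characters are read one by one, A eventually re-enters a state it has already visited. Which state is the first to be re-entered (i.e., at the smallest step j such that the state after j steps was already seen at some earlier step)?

p5

State sequence: p0 -b-> p3 -c-> p7 -b-> p5 -b-> p6 -a-> p5 -a-> p3 -c-> p7 -a-> p6 -a-> p5 -a-> p3 -b-> p4
First repeat at step 5: p5 was already visited.

The earliest repeat is at step j = 5: A is in p5, which it already visited at step i = 3.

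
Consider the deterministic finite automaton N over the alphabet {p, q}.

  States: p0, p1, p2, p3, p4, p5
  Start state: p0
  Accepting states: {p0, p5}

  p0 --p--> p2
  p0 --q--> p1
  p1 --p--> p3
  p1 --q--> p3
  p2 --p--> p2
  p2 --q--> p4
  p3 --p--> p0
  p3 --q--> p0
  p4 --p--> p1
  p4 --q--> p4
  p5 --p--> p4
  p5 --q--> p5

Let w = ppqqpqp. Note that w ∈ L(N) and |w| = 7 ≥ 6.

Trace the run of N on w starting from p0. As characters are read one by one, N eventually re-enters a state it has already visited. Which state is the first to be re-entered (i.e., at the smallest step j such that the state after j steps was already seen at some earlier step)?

Run of N on w = p p q q p q p:
  step 0: p0  (start)
  step 1: p2  (read p: p0→p2)
  step 2: p2  (read p: p2→p2)   ← first repeat (p2 seen earlier)
  step 3: p4  (read q: p2→p4)
  step 4: p4  (read q: p4→p4)
  step 5: p1  (read p: p4→p1)
  step 6: p3  (read q: p1→p3)
  step 7: p0  (read p: p3→p0)

The earliest repeat is at step j = 2: N is in p2, which it already visited at step i = 1.
Pumping length from the standard proof: p = 6 (the number of states). The repeated state found above gives |xy| = j ≤ 6 and |y| = j − i ≥ 1.

p2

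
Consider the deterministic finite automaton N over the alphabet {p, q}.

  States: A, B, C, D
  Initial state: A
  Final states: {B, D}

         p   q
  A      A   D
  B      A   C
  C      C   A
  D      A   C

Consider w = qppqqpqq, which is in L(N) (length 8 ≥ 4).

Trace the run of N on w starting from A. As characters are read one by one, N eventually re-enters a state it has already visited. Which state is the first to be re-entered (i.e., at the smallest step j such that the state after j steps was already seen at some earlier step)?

A

Run of N on w = q p p q q p q q:
  step 0: A  (start)
  step 1: D  (read q: A→D)
  step 2: A  (read p: D→A)   ← first repeat (A seen earlier)
  step 3: A  (read p: A→A)
  step 4: D  (read q: A→D)
  step 5: C  (read q: D→C)
  step 6: C  (read p: C→C)
  step 7: A  (read q: C→A)
  step 8: D  (read q: A→D)

The earliest repeat is at step j = 2: N is in A, which it already visited at step i = 0.
With |Q| = 4, pigeonhole forces a state repeat no later than step 4; the substring read between the first and second visits to that state can be pumped.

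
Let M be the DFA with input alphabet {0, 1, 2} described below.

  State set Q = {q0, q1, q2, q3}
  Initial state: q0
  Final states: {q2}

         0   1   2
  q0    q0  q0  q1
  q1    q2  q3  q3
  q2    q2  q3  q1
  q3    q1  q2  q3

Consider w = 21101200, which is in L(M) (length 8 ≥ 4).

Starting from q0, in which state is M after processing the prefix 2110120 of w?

State sequence: q0 -2-> q1 -1-> q3 -1-> q2 -0-> q2 -1-> q3 -2-> q3 -0-> q1

After reading 7 characters, M is in state q1.

q1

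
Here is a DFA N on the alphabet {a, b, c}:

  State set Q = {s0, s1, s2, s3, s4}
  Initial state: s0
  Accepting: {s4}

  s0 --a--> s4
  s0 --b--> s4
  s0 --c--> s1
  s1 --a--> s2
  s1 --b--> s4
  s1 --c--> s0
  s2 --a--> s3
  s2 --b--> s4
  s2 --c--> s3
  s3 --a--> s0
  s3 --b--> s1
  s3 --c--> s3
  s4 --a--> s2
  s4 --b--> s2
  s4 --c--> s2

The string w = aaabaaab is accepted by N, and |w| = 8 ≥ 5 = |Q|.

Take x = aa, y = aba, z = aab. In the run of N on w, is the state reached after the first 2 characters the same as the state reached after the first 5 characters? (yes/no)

Run of N on the first 5 characters of w = a a a b a:
  step 0: s0  (start)
  step 1: s4  (read a: s0→s4)
  step 2: s2  (read a: s4→s2)
  step 3: s3  (read a: s2→s3)
  step 4: s1  (read b: s3→s1)
  step 5: s2  (read a: s1→s2)

After x (step 2): s2. After xy (step 5): s2.
They match, so y = aba drives N around a cycle from s2 back to itself; pumping y any number of times keeps N in s2 before reading z, and xyⁱz ∈ L(N) for every i ≥ 0.

yes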